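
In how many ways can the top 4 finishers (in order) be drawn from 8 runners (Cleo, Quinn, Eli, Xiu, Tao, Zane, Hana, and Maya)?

1680

There are 8 choices for 1st place, 7 for 2nd, and so on down to 5 for position 4.
That gives 8 × 7 × 6 × 5 = 1680.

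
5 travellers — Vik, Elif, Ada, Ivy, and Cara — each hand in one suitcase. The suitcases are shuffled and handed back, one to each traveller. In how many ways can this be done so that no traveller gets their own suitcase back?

44

Let Aᵢ be the assignments in which traveller i gets their own suitcase. We want the size of the complement of A₁∪…∪A_5.
By inclusion–exclusion this is Σ_{j=0}^{5} (−1)^j C(5,j)·(5−j)!.
Computing: 120 − 120 + 60 − 20 + 5 − 1 = 44.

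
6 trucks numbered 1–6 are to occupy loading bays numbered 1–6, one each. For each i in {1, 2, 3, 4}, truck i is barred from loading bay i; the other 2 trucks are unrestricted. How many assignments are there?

362

Let Aᵢ (for 1 ≤ i ≤ 4) be the placements that put truck i in its forbidden loading bay. Any j of these fix j positions, leaving (6−j)! ways to fill the rest, and there are C(4,j) ways to pick which j.
By inclusion–exclusion, the number of valid placements is Σ_{j=0}^{4} (−1)^j C(4,j)·(6−j)!.
Computing: 720 − 480 + 144 − 24 + 2 = 362.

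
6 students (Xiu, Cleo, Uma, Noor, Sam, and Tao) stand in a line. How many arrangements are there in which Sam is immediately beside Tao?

Glue Sam and Tao into one block (2 internal orders), leaving 5 units to arrange in a row.
That gives 2 × 5! = 2 × 120 = 240.

240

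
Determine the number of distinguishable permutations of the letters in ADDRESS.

ADDRESS has 7 letters with D appearing twice and S appearing twice.
The number of distinct arrangements is 7!/(2!·2!) = 5040/4 = 1260.

1260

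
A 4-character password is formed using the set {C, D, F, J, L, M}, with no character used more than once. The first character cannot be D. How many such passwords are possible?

300

The first character has 6−1 = 5 choices (anything except D).
The remaining 3 characters are filled from the other 5 symbols without repetition: 5 × 4 × 3 = 60.
Total: 5 × 60 = 300.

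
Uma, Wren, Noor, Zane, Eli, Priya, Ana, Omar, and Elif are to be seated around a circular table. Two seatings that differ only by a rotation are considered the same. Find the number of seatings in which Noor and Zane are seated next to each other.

Glue Noor and Zane into a block (2 internal orders). Seating 8 units around a circle gives (7)! arrangements.
So 2 × (7)! = 2 × 5040 = 10080.

10080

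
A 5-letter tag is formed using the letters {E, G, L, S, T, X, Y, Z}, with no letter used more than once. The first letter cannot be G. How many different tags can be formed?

The first letter has 8−1 = 7 choices (anything except G).
The remaining 4 letters are filled from the other 7 symbols without repetition: 7 × 6 × 5 × 4 = 840.
Total: 7 × 840 = 5880.

5880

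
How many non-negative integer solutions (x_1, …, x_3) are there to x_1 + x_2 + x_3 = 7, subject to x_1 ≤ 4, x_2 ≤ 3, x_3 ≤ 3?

10

Ignoring the caps, the number of non-negative solutions to x_1+…+x_3 = 7 is C(9,2) = 36.
Subtract solutions that violate a single cap (substitute x_i' = x_i − (cap_i+1)): x_1 ≥ 5 gives C(4,2) = 6; x_2 ≥ 4 gives C(5,2) = 10; x_3 ≥ 4 gives C(5,2) = 10. Together 26.
No two caps can be exceeded simultaneously, so the pair terms are all 0.
By inclusion–exclusion the count is 36 − 26 + 0 = 10.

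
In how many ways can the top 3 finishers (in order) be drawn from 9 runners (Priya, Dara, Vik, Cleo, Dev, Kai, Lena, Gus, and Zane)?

504

This is an ordered selection of 3 from 9: P(9,3).
That gives 9 × 8 × 7 = 504.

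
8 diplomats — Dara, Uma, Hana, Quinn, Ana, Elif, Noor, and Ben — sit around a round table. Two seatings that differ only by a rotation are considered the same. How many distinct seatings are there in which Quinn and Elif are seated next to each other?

Glue Quinn and Elif into a block (2 internal orders). Seating 7 units around a circle gives (6)! arrangements.
So 2 × (6)! = 2 × 720 = 1440.

1440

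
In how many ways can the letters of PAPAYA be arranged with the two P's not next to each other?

40

Total arrangements of PAPAYA: 6!/(3!·2!) = 60.
If the two P's are adjacent, glue them into one block, leaving 5 items to arrange: (5)!/(3!) = 20 ways.
Hence 60 − 20 = 40.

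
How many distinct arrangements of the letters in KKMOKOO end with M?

20

With the last slot taken by M, it remains to arrange the other 6 letters (KKOKOO).
Those 6 letters have K appearing 3 times and O appearing 3 times, giving (6)!/(3!·3!) = 20.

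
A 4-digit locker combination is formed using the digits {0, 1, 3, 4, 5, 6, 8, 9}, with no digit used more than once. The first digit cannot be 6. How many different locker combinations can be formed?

The first digit has 8−1 = 7 choices (anything except 6).
The remaining 3 digits are filled from the other 7 symbols without repetition: 7 × 6 × 5 = 210.
Total: 7 × 210 = 1470.

1470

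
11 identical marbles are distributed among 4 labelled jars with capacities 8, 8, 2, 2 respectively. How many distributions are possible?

70

Without the upper bounds there are C(14,3) = 364 ways to split 11 among 4 jars.
Subtract solutions that violate a single cap (substitute x_i' = x_i − (cap_i+1)): x_1 ≥ 9 gives C(5,3) = 10; x_2 ≥ 9 gives C(5,3) = 10; x_3 ≥ 3 gives C(11,3) = 165; x_4 ≥ 3 gives C(11,3) = 165. Together 350.
Add back pairs where two caps are both exceeded: 0 + 0 + 0 + 0 + 0 + 56 = 56.
By inclusion–exclusion the count is 364 − 350 + 56 = 70.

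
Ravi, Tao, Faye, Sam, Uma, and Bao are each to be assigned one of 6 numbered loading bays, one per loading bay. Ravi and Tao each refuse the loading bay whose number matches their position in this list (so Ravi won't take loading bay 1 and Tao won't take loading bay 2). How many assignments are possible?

Let Aᵢ (for i ∈ {1, 2}) be the placements that put person i in their forbidden loading bay. Any j of these fix j positions, leaving (6−j)! ways to fill the rest, and there are C(2,j) ways to pick which j.
By inclusion–exclusion, the number of valid placements is Σ_{j=0}^{2} (−1)^j C(2,j)·(6−j)!.
Computing: 720 − 240 + 24 = 504.

504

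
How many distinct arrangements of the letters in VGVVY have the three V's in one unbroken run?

Treat the 3 copies of V as a single block. The multiset to arrange is then {VVV, G, Y}, 3 items in all.
All 3 items are distinct, so there are (3)! = 6 arrangements.

6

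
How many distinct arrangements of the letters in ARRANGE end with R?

With the last slot taken by R, it remains to arrange the other 6 letters (ARANGE).
Those 6 letters have A appearing twice, giving (6)!/(2!) = 360.

360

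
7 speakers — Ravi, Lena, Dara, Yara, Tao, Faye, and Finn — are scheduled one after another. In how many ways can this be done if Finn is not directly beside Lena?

3600

There are 7! = 5040 arrangements in all. If Finn and Lena are adjacent, merging them into one block gives 2·(6)! = 1440 arrangements.
Complementary counting: 5040 − 1440 = 3600.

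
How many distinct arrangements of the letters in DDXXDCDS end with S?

105

Fix S in the last position and arrange the remaining 7 letters.
Those 7 letters have D appearing 4 times and X appearing twice, giving (7)!/(4!·2!) = 105.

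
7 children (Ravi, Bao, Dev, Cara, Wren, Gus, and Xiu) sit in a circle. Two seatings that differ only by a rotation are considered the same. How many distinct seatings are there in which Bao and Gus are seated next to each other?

Treat {Bao, Gus} as one unit (2 internal orders) and seat the resulting 6 units around the table: (5)! circular arrangements.
So 2 × (5)! = 2 × 120 = 240.

240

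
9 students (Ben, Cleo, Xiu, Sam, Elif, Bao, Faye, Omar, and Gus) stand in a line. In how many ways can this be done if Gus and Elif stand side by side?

Treat {Gus, Elif} as a single unit. There are 8 units to order, and the pair itself can be ordered 2 ways.
That gives 2 × 8! = 2 × 40320 = 80640.

80640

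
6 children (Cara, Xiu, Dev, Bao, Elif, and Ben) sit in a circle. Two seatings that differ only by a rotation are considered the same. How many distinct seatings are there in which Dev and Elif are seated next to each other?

Treat {Dev, Elif} as one unit (2 internal orders) and seat the resulting 5 units around the table: (4)! circular arrangements.
So 2 × (4)! = 2 × 24 = 48.

48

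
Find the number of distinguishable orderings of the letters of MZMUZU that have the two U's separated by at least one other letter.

There are 6!/(2!·2!·2!) = 90 arrangements of MZMUZU in total.
Arrangements with the U's together: treat UU as one letter, giving (5)!/(2!·2!) = 30.
Hence 90 − 30 = 60.

60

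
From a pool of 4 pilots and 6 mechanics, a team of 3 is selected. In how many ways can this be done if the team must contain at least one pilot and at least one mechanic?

With no constraint there are C(10,3) = 120 possible selections.
Subtract selections that omit an entire group: no pilots → C(6,3) = 20; no mechanics → C(4,3) = 4.
Both groups omitted at once is impossible, so 120 − 24 = 96.

96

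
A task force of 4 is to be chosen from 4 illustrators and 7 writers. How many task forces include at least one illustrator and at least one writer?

294

Unrestricted: C(11,4) = 330 ways to pick any 4 of the 11.
Selections missing a whole group: no illustrators → C(7,4) = 35; no writers → C(4,4) = 1.
Both groups omitted at once is impossible, so 330 − 36 = 294.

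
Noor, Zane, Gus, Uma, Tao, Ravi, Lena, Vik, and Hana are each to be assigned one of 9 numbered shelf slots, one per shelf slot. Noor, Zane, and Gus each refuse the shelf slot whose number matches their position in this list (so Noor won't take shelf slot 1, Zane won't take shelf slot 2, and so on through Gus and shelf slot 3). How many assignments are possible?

Let Aᵢ (for i ∈ {1, 2, 3}) be the placements that put person i in their forbidden shelf slot. Any j of these fix j positions, leaving (9−j)! ways to fill the rest, and there are C(3,j) ways to pick which j.
By inclusion–exclusion, the number of valid placements is Σ_{j=0}^{3} (−1)^j C(3,j)·(9−j)!.
Computing: 362880 − 120960 + 15120 − 720 = 256320.

256320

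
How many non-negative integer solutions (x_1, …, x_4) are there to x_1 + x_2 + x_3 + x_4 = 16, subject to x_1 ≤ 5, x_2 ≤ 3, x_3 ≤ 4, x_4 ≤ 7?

20

Ignoring the caps, the number of non-negative solutions to x_1+…+x_4 = 16 is C(19,3) = 969.
Subtract solutions that violate a single cap (substitute x_i' = x_i − (cap_i+1)): x_1 ≥ 6 gives C(13,3) = 286; x_2 ≥ 4 gives C(15,3) = 455; x_3 ≥ 5 gives C(14,3) = 364; x_4 ≥ 8 gives C(11,3) = 165. Together 1270.
Add back pairs where two caps are both exceeded: 84 + 56 + 10 + 120 + 35 + 20 = 325.
Subtract triples: 4 + 0 + 0 + 0 = 4.
By inclusion–exclusion the count is 969 − 1270 + 325 − 4 = 20.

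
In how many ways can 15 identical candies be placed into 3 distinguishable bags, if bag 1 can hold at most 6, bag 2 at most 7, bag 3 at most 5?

10

By stars and bars, unrestricted non-negative solutions to x_1+…+x_3 = 15 number C(15+2,2) = 136.
Subtract solutions that violate a single cap (substitute x_i' = x_i − (cap_i+1)): x_1 ≥ 7 gives C(10,2) = 45; x_2 ≥ 8 gives C(9,2) = 36; x_3 ≥ 6 gives C(11,2) = 55. Together 136.
Add back pairs where two caps are both exceeded: 1 + 6 + 3 = 10.
By inclusion–exclusion the count is 136 − 136 + 10 = 10.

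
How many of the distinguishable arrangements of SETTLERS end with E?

Fix E in the last position and arrange the remaining 7 letters.
Those 7 letters have S appearing twice and T appearing twice, giving (7)!/(2!·2!) = 1260.

1260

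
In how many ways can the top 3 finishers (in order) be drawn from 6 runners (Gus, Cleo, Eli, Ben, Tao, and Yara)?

There are 6 choices for 1st place, 5 for 2nd, and 4 for 3rd.
That gives 6 × 5 × 4 = 120.

120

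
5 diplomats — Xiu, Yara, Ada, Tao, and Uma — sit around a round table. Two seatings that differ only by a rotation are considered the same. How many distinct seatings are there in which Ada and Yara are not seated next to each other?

Without the restriction there are (4)! = 24 seatings.
Those with Ada next to Yara: fuse the pair into one unit and seat 4 units around a circle — 2·(3)! = 12.
Subtracting, 24 − 12 = 12.

12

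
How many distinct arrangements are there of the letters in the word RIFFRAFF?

RIFFRAFF has 8 letters with F appearing 4 times and R appearing twice.
Dividing 8! = 40320 by 4!·2! = 48 for the repeated letters gives 840.

840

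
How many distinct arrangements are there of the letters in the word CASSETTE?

5040

The 8 letters of CASSETTE have repeats: E appearing twice, S appearing twice, and T appearing twice.
The number of distinct arrangements is 8!/(2!·2!·2!) = 40320/8 = 5040.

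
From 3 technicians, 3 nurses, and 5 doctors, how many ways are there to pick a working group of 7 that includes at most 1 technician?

92

Split by how many technicians are chosen (0 through 1).
Sum: C(3,0)·C(8,7) + C(3,1)·C(8,6) = 8 + 84 = 92.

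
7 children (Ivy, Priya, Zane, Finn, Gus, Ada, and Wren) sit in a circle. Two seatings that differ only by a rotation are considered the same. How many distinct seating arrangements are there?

Seat Ivy anywhere (absorbing the rotational symmetry), then permute the other 6: (6)! = 720.

720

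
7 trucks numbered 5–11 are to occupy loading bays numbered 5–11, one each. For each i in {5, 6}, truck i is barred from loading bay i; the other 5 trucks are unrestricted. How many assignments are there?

Let Aᵢ (for i ∈ {5, 6}) be the placements that put truck i in its forbidden loading bay. Any j of these fix j positions, leaving (7−j)! ways to fill the rest, and there are C(2,j) ways to pick which j.
By inclusion–exclusion, the number of valid placements is Σ_{j=0}^{2} (−1)^j C(2,j)·(7−j)!.
Computing: 5040 − 1440 + 120 = 3720.

3720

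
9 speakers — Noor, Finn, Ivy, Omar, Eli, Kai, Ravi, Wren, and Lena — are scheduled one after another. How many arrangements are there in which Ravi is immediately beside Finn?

Glue Ravi and Finn into one block (2 internal orders), leaving 8 units to arrange in a row.
That gives 2 × 8! = 2 × 40320 = 80640.

80640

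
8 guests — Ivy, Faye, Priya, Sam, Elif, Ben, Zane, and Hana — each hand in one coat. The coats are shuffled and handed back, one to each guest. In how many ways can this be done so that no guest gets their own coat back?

14833

Let Aᵢ be the assignments in which guest i gets their own coat. We want the size of the complement of A₁∪…∪A_8.
By inclusion–exclusion this is Σ_{j=0}^{8} (−1)^j C(8,j)·(8−j)!.
Computing: 40320 − 40320 + 20160 − 6720 + 1680 − 336 + 56 − 8 + 1 = 14833.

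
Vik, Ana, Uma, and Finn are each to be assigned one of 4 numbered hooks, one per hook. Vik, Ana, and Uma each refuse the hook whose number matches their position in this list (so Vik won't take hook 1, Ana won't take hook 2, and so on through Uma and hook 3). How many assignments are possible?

Let Aᵢ (for i ∈ {1, 2, 3}) be the placements that put person i in their forbidden hook. Any j of these fix j positions, leaving (4−j)! ways to fill the rest, and there are C(3,j) ways to pick which j.
By inclusion–exclusion, the number of valid placements is Σ_{j=0}^{3} (−1)^j C(3,j)·(4−j)!.
Computing: 24 − 18 + 6 − 1 = 11.

11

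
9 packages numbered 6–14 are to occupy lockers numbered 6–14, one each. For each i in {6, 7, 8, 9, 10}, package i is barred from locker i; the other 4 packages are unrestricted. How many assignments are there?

205056

Let Aᵢ (for 6 ≤ i ≤ 10) be the placements that put package i in its forbidden locker. Any j of these fix j positions, leaving (9−j)! ways to fill the rest, and there are C(5,j) ways to pick which j.
By inclusion–exclusion, the number of valid placements is Σ_{j=0}^{5} (−1)^j C(5,j)·(9−j)!.
Computing: 362880 − 201600 + 50400 − 7200 + 600 − 24 = 205056.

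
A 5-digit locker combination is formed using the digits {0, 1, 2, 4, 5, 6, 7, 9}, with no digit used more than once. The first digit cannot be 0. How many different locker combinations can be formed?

5880

The first digit has 8−1 = 7 choices (anything except 0).
The remaining 4 digits are filled from the other 7 symbols without repetition: 7 × 6 × 5 × 4 = 840.
Total: 7 × 840 = 5880.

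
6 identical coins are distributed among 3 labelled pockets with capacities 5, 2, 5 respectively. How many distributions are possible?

16

Ignoring the caps, the number of non-negative solutions to x_1+…+x_3 = 6 is C(8,2) = 28.
Subtract solutions that violate a single cap (substitute x_i' = x_i − (cap_i+1)): x_1 ≥ 6 gives C(2,2) = 1; x_2 ≥ 3 gives C(5,2) = 10; x_3 ≥ 6 gives C(2,2) = 1. Together 12.
No two caps can be exceeded simultaneously, so the pair terms are all 0.
By inclusion–exclusion the count is 28 − 12 + 0 = 16.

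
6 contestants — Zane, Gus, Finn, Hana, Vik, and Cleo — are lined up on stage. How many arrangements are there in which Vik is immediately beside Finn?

Glue Vik and Finn into one block (2 internal orders), leaving 5 units to arrange in a row.
So the count is 2·(5)! = 240.

240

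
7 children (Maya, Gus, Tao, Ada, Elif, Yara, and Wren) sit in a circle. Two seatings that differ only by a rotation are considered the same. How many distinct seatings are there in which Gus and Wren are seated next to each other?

Glue Gus and Wren into a block (2 internal orders). Seating 6 units around a circle gives (5)! arrangements.
So 2 × (5)! = 2 × 120 = 240.

240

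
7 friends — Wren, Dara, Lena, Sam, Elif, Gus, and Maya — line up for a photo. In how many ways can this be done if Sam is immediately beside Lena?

1440

Glue Sam and Lena into one block (2 internal orders), leaving 6 units to arrange in a row.
That gives 2 × 6! = 2 × 720 = 1440.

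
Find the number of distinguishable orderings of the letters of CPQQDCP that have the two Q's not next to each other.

450

There are 7!/(2!·2!·2!) = 630 arrangements of CPQQDCP in total.
Arrangements with the Q's together: treat QQ as one letter, giving (6)!/(2!·2!) = 180.
Subtracting, 630 − 180 = 450 arrangements keep the Q's apart.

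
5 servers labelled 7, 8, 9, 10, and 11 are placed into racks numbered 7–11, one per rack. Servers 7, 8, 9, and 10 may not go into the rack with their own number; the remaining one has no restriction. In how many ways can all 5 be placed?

Let Aᵢ (for 7 ≤ i ≤ 10) be the placements that put server i in its forbidden rack. Any j of these fix j positions, leaving (5−j)! ways to fill the rest, and there are C(4,j) ways to pick which j.
By inclusion–exclusion, the number of valid placements is Σ_{j=0}^{4} (−1)^j C(4,j)·(5−j)!.
Computing: 120 − 96 + 36 − 8 + 1 = 53.

53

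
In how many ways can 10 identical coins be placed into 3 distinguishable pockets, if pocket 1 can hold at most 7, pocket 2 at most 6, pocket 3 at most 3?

Ignoring the caps, the number of non-negative solutions to x_1+…+x_3 = 10 is C(12,2) = 66.
Subtract solutions that violate a single cap (substitute x_i' = x_i − (cap_i+1)): x_1 ≥ 8 gives C(4,2) = 6; x_2 ≥ 7 gives C(5,2) = 10; x_3 ≥ 4 gives C(8,2) = 28. Together 44.
No two caps can be exceeded simultaneously, so the pair terms are all 0.
By inclusion–exclusion the count is 66 − 44 + 0 = 22.

22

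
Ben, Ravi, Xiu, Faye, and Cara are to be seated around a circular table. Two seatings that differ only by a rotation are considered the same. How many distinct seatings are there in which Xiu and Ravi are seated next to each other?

Glue Xiu and Ravi into a block (2 internal orders). Seating 4 units around a circle gives (3)! arrangements.
So 2 × (3)! = 2 × 6 = 12.

12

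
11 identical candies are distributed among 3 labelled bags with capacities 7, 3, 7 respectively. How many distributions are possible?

22

By stars and bars, unrestricted non-negative solutions to x_1+…+x_3 = 11 number C(11+2,2) = 78.
Subtract solutions that violate a single cap (substitute x_i' = x_i − (cap_i+1)): x_1 ≥ 8 gives C(5,2) = 10; x_2 ≥ 4 gives C(9,2) = 36; x_3 ≥ 8 gives C(5,2) = 10. Together 56.
No two caps can be exceeded simultaneously, so the pair terms are all 0.
By inclusion–exclusion the count is 78 − 56 + 0 = 22.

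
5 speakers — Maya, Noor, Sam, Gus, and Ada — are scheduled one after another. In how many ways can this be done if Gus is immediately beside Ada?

Place the 3 others and the Gus-Ada pair as 4 objects in a line; the pair has 2 internal arrangements.
That gives 2 × 4! = 2 × 24 = 48.

48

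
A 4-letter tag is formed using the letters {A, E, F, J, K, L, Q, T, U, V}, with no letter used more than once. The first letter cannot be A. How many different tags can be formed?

The first letter has 10−1 = 9 choices (anything except A).
The remaining 3 letters are filled from the other 9 symbols without repetition: 9 × 8 × 7 = 504.
Total: 9 × 504 = 4536.

4536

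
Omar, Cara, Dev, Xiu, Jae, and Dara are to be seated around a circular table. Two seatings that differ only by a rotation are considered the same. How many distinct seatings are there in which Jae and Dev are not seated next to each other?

All circular seatings of 6 people number (5)! = 120.
Those with Jae next to Dev: fuse the pair into one unit and seat 5 units around a circle — 2·(4)! = 48.
Subtracting, 120 − 48 = 72.

72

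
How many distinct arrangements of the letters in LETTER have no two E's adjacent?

120

There are 6!/(2!·2!) = 180 arrangements of LETTER in total.
If the two E's are adjacent, glue them into one block, leaving 5 items to arrange: (5)!/(2!) = 60 ways.
Subtracting, 180 − 60 = 120 arrangements keep the E's apart.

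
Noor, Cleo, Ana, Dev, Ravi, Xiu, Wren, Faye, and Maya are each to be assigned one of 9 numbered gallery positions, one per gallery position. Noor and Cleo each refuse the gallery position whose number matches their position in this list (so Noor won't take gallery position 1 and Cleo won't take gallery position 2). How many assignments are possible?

287280

Let Aᵢ (for i ∈ {1, 2}) be the placements that put person i in their forbidden gallery position. Any j of these fix j positions, leaving (9−j)! ways to fill the rest, and there are C(2,j) ways to pick which j.
By inclusion–exclusion, the number of valid placements is Σ_{j=0}^{2} (−1)^j C(2,j)·(9−j)!.
Computing: 362880 − 80640 + 5040 = 287280.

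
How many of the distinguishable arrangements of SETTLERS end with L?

With the last slot taken by L, it remains to arrange the other 7 letters (SETTERS).
Those 7 letters have E appearing twice, S appearing twice, and T appearing twice, giving (7)!/(2!·2!·2!) = 630.

630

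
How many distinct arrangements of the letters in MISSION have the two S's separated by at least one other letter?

900

Total arrangements of MISSION: 7!/(2!·2!) = 1260.
If the two S's are adjacent, glue them into one block, leaving 6 items to arrange: (6)!/(2!) = 360 ways.
Hence 1260 − 360 = 900.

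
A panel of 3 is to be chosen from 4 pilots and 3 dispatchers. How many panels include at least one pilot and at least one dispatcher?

With no constraint there are C(7,3) = 35 possible selections.
Selections missing a whole group: no pilots → C(3,3) = 1; no dispatchers → C(4,3) = 4.
Both groups omitted at once is impossible, so 35 − 5 = 30.

30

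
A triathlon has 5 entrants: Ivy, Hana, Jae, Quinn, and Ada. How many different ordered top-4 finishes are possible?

120

This is an ordered selection of 4 from 5: P(5,4).
That gives 5 × 4 × 3 × 2 = 120.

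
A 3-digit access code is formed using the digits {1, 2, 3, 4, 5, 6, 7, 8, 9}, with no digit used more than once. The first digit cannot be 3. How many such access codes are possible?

The first digit has 9−1 = 8 choices (anything except 3).
The remaining 2 digits are filled from the other 8 symbols without repetition: 8 × 7 = 56.
Total: 8 × 56 = 448.

448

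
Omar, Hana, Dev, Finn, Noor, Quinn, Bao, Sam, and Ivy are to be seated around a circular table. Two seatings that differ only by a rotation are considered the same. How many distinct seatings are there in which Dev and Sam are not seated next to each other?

30240

Without the restriction there are (8)! = 40320 seatings.
Those with Dev next to Sam: fuse the pair into one unit and seat 8 units around a circle — 2·(7)! = 10080.
Subtracting, 40320 − 10080 = 30240.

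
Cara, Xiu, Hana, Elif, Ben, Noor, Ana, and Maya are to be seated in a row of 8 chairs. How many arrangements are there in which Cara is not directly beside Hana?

There are 8! = 40320 arrangements in all. If Cara and Hana are adjacent, merging them into one block gives 2·(7)! = 10080 arrangements.
So 40320 − 10080 = 30240 arrangements keep them apart.

30240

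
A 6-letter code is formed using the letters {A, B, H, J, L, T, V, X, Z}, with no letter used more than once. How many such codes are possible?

Choose and order 6 of the 9 symbols: the first letter has 9 options, the next 8, and so on down to 4.
9 × 8 × 7 × 6 × 5 × 4 = 60480.

60480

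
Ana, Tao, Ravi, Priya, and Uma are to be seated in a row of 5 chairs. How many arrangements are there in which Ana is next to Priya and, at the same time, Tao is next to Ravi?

Treat {Ana,Priya} as one block (2 orders) and {Tao,Ravi} as another (2 orders).
That leaves 3 units to arrange: 2 × 2 × 3! = 4 × 6 = 24.

24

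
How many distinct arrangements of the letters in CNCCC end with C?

Fix C in the last position and arrange the remaining 4 letters.
Those 4 letters have C appearing 3 times, giving (4)!/(3!) = 4.

4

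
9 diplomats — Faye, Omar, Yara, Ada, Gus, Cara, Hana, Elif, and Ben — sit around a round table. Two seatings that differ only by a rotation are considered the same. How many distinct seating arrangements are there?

40320

Around a circle, 9 distinct people have 9!/9 = (8)! = 40320 rotationally distinct seatings.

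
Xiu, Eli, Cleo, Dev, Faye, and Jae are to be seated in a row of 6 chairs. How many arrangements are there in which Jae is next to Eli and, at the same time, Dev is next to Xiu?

Treat {Jae,Eli} as one block (2 orders) and {Dev,Xiu} as another (2 orders).
That leaves 4 units to arrange: 2 × 2 × 4! = 4 × 24 = 96.

96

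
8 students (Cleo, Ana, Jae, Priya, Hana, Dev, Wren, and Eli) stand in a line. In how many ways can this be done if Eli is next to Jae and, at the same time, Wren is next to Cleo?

2880

Treat {Eli,Jae} as one block (2 orders) and {Wren,Cleo} as another (2 orders).
That leaves 6 units to arrange: 2 × 2 × 6! = 4 × 720 = 2880.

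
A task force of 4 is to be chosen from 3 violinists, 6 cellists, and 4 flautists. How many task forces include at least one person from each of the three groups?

With no constraint there are C(13,4) = 715 possible selections.
Subtract selections that omit an entire group: no violinists → C(10,4) = 210; no cellists → C(7,4) = 35; no flautists → C(9,4) = 126.
Add back selections omitting two groups (i.e. drawn from a single group): C(3,4) + C(6,4) + C(4,4) = 16.
By inclusion–exclusion: 715 − 371 + 16 = 360.

360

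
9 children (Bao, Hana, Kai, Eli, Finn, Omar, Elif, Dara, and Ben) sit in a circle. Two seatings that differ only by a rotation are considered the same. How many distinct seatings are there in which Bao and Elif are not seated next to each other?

All circular seatings of 9 people number (8)! = 40320.
Seatings with Bao beside Elif: treat them as a block with 2 internal orders, giving 2 × (7)! = 10080.
Subtracting, 40320 − 10080 = 30240.

30240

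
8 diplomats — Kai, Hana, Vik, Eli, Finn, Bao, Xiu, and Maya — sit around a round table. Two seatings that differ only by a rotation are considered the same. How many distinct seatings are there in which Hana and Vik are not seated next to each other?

Without the restriction there are (7)! = 5040 seatings.
Seatings with Hana beside Vik: treat them as a block with 2 internal orders, giving 2 × (6)! = 1440.
Subtracting, 5040 − 1440 = 3600.

3600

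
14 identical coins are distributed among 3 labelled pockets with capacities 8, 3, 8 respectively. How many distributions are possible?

18

Ignoring the caps, the number of non-negative solutions to x_1+…+x_3 = 14 is C(16,2) = 120.
Subtract solutions that violate a single cap (substitute x_i' = x_i − (cap_i+1)): x_1 ≥ 9 gives C(7,2) = 21; x_2 ≥ 4 gives C(12,2) = 66; x_3 ≥ 9 gives C(7,2) = 21. Together 108.
Add back pairs where two caps are both exceeded: 3 + 0 + 3 = 6.
By inclusion–exclusion the count is 120 − 108 + 6 = 18.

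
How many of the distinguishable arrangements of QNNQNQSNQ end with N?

With the last slot taken by N, it remains to arrange the other 8 letters (QNQNQSNQ).
Those 8 letters have N appearing 3 times and Q appearing 4 times, giving (8)!/(4!·3!) = 280.

280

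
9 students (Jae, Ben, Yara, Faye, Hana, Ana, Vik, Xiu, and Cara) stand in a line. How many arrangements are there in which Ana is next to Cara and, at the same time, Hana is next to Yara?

20160

Treat {Ana,Cara} as one block (2 orders) and {Hana,Yara} as another (2 orders).
That leaves 7 units to arrange: 2 × 2 × 7! = 4 × 5040 = 20160.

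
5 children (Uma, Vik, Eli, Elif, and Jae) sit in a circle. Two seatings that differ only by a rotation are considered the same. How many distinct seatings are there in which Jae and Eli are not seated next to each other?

Without the restriction there are (4)! = 24 seatings.
Seatings with Jae beside Eli: treat them as a block with 2 internal orders, giving 2 × (3)! = 12.
Subtracting, 24 − 12 = 12.

12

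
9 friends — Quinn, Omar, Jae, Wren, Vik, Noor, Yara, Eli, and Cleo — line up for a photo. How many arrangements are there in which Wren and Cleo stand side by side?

Treat {Wren, Cleo} as a single unit. There are 8 units to order, and the pair itself can be ordered 2 ways.
So the count is 2·(8)! = 80640.

80640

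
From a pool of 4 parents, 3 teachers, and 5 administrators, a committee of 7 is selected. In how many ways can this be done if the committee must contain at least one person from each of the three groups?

Total 7-person selections from all 12: C(12,7) = 792.
Selections missing a whole group: no parents → C(8,7) = 8; no teachers → C(9,7) = 36; no administrators → C(7,7) = 1.
Add back selections omitting two groups (i.e. drawn from a single group): C(4,7) + C(3,7) + C(5,7) = 0.
By inclusion–exclusion: 792 − 45 + 0 = 747.

747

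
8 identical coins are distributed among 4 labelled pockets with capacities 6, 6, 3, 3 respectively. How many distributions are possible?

88

Ignoring the caps, the number of non-negative solutions to x_1+…+x_4 = 8 is C(11,3) = 165.
Subtract solutions that violate a single cap (substitute x_i' = x_i − (cap_i+1)): x_1 ≥ 7 gives C(4,3) = 4; x_2 ≥ 7 gives C(4,3) = 4; x_3 ≥ 4 gives C(7,3) = 35; x_4 ≥ 4 gives C(7,3) = 35. Together 78.
Add back pairs where two caps are both exceeded: 0 + 0 + 0 + 0 + 0 + 1 = 1.
By inclusion–exclusion the count is 165 − 78 + 1 = 88.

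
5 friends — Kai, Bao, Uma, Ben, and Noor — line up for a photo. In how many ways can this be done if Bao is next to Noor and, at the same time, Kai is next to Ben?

Treat {Bao,Noor} as one block (2 orders) and {Kai,Ben} as another (2 orders).
That leaves 3 units to arrange: 2 × 2 × 3! = 4 × 6 = 24.

24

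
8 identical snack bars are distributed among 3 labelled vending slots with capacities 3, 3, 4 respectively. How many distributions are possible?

6

Without the upper bounds there are C(10,2) = 45 ways to split 8 among 3 vending slots.
Subtract solutions that violate a single cap (substitute x_i' = x_i − (cap_i+1)): x_1 ≥ 4 gives C(6,2) = 15; x_2 ≥ 4 gives C(6,2) = 15; x_3 ≥ 5 gives C(5,2) = 10. Together 40.
Add back pairs where two caps are both exceeded: 1 + 0 + 0 = 1.
By inclusion–exclusion the count is 45 − 40 + 1 = 6.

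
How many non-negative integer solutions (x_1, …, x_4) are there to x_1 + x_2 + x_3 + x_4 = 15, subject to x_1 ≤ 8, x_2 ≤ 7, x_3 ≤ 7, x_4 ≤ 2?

127

Ignoring the caps, the number of non-negative solutions to x_1+…+x_4 = 15 is C(18,3) = 816.
Subtract solutions that violate a single cap (substitute x_i' = x_i − (cap_i+1)): x_1 ≥ 9 gives C(9,3) = 84; x_2 ≥ 8 gives C(10,3) = 120; x_3 ≥ 8 gives C(10,3) = 120; x_4 ≥ 3 gives C(15,3) = 455. Together 779.
Add back pairs where two caps are both exceeded: 0 + 0 + 20 + 0 + 35 + 35 = 90.
By inclusion–exclusion the count is 816 − 779 + 90 = 127.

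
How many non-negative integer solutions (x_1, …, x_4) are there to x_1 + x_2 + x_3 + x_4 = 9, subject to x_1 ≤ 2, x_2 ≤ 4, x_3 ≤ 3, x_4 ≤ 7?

56

Without the upper bounds there are C(12,3) = 220 ways to split 9 among 4 variables.
Subtract solutions that violate a single cap (substitute x_i' = x_i − (cap_i+1)): x_1 ≥ 3 gives C(9,3) = 84; x_2 ≥ 5 gives C(7,3) = 35; x_3 ≥ 4 gives C(8,3) = 56; x_4 ≥ 8 gives C(4,3) = 4. Together 179.
Add back pairs where two caps are both exceeded: 4 + 10 + 0 + 1 + 0 + 0 = 15.
By inclusion–exclusion the count is 220 − 179 + 15 = 56.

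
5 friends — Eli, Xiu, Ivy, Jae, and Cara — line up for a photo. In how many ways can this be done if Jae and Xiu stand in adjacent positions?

48

Place the 3 others and the Jae-Xiu pair as 4 objects in a line; the pair has 2 internal arrangements.
So the count is 2·(4)! = 48.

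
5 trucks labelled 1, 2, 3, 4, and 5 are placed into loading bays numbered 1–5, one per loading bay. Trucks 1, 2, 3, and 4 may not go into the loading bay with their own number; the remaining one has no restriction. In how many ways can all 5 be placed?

53

Let Aᵢ (for 1 ≤ i ≤ 4) be the placements that put truck i in its forbidden loading bay. Any j of these fix j positions, leaving (5−j)! ways to fill the rest, and there are C(4,j) ways to pick which j.
By inclusion–exclusion, the number of valid placements is Σ_{j=0}^{4} (−1)^j C(4,j)·(5−j)!.
Computing: 120 − 96 + 36 − 8 + 1 = 53.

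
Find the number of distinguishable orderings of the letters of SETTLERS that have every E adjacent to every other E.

Treat the 2 copies of E as a single block. The multiset to arrange is then {EE, L, R, S, S, T, T}, 7 items in all.
That gives (7)!/(2!·2!) = 1260 arrangements.

1260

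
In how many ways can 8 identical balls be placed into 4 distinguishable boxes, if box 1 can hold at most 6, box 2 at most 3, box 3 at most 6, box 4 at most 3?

Without the upper bounds there are C(11,3) = 165 ways to split 8 among 4 boxes.
Subtract solutions that violate a single cap (substitute x_i' = x_i − (cap_i+1)): x_1 ≥ 7 gives C(4,3) = 4; x_2 ≥ 4 gives C(7,3) = 35; x_3 ≥ 7 gives C(4,3) = 4; x_4 ≥ 4 gives C(7,3) = 35. Together 78.
Add back pairs where two caps are both exceeded: 0 + 0 + 0 + 0 + 1 + 0 = 1.
By inclusion–exclusion the count is 165 − 78 + 1 = 88.

88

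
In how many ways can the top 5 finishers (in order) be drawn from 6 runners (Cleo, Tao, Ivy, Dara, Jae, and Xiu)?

There are 6 choices for 1st place, 5 for 2nd, and so on down to 2 for position 5.
That gives 6 × 5 × 4 × 3 × 2 = 720.

720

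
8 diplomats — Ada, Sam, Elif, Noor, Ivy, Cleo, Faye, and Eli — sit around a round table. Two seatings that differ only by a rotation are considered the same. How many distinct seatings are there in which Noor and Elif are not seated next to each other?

All circular seatings of 8 people number (7)! = 5040.
Those with Noor next to Elif: fuse the pair into one unit and seat 7 units around a circle — 2·(6)! = 1440.
Subtracting, 5040 − 1440 = 3600.

3600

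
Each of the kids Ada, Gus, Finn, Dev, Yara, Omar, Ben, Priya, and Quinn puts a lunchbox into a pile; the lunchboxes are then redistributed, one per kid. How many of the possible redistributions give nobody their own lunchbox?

This is the derangement count D_9: permutations of 9 items with no fixed point.
By inclusion–exclusion this is Σ_{j=0}^{9} (−1)^j C(9,j)·(9−j)!.
Computing: 362880 − 362880 + 181440 − 60480 + 15120 − 3024 + 504 − 72 + 9 − 1 = 133496.

133496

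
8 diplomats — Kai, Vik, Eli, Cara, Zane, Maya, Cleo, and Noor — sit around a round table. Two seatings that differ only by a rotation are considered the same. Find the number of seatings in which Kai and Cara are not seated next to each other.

3600

All circular seatings of 8 people number (7)! = 5040.
Those with Kai next to Cara: fuse the pair into one unit and seat 7 units around a circle — 2·(6)! = 1440.
Subtracting, 5040 − 1440 = 3600.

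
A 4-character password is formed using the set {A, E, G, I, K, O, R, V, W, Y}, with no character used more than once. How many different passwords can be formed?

5040

Choose and order 4 of the 10 symbols: the first character has 10 options, the next 9, then 8, 7.
10 × 9 × 8 × 7 = 5040.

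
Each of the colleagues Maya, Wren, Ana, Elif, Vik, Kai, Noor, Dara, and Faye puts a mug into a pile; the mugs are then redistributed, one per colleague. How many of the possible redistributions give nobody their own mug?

This is the derangement count D_9: permutations of 9 items with no fixed point.
By inclusion–exclusion this is Σ_{j=0}^{9} (−1)^j C(9,j)·(9−j)!.
Computing: 362880 − 362880 + 181440 − 60480 + 15120 − 3024 + 504 − 72 + 9 − 1 = 133496.

133496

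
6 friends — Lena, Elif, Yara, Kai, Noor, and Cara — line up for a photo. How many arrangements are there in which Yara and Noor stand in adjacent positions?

240

Place the 4 others and the Yara-Noor pair as 5 objects in a line; the pair has 2 internal arrangements.
That gives 2 × 5! = 2 × 120 = 240.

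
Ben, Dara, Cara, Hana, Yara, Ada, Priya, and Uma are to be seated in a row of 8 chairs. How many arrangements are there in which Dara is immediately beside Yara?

Place the 6 others and the Dara-Yara pair as 7 objects in a line; the pair has 2 internal arrangements.
That gives 2 × 7! = 2 × 5040 = 10080.

10080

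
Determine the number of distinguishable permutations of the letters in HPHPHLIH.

The 8 letters of HPHPHLIH have repeats: H appearing 4 times and P appearing twice.
So there are 8! / (4!·2!) = 840 distinguishable arrangements.

840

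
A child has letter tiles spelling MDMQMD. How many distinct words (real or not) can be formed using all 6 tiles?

60

MDMQMD has 6 letters with D appearing twice and M appearing 3 times.
So there are 6! / (3!·2!) = 60 distinguishable arrangements.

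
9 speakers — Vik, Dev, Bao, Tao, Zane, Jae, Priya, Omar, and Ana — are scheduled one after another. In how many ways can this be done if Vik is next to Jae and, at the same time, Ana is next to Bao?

Treat {Vik,Jae} as one block (2 orders) and {Ana,Bao} as another (2 orders).
That leaves 7 units to arrange: 2 × 2 × 7! = 4 × 5040 = 20160.

20160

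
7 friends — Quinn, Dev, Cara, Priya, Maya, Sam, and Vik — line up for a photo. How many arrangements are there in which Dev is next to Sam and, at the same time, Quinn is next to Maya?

480

Treat {Dev,Sam} as one block (2 orders) and {Quinn,Maya} as another (2 orders).
That leaves 5 units to arrange: 2 × 2 × 5! = 4 × 120 = 480.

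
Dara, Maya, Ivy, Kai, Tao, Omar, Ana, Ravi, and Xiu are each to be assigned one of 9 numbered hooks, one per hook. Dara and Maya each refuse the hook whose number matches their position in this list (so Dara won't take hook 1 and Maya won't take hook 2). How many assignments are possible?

Let Aᵢ (for i ∈ {1, 2}) be the placements that put person i in their forbidden hook. Any j of these fix j positions, leaving (9−j)! ways to fill the rest, and there are C(2,j) ways to pick which j.
By inclusion–exclusion, the number of valid placements is Σ_{j=0}^{2} (−1)^j C(2,j)·(9−j)!.
Computing: 362880 − 80640 + 5040 = 287280.

287280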